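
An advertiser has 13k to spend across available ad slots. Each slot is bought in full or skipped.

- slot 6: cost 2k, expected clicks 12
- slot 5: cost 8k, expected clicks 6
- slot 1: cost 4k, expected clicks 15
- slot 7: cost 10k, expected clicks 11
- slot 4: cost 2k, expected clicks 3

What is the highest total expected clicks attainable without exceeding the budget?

Allowing fractional choices, the relaxed optimum would be about 35.5, but ad slots are indivisible.
slot 6 + slot 7: cost 2 + 10 = 12 ≤ 13, expected clicks 12 + 11 = 23.
slot 6 + slot 1: cost 2 + 4 = 6 ≤ 13, expected clicks 12 + 15 = 27.
slot 6 + slot 1 + slot 4: cost 2 + 4 + 2 = 8 ≤ 13, expected clicks 12 + 15 + 3 = 30.
Best is slot 6, slot 1, and slot 4 with total expected clicks 30.

30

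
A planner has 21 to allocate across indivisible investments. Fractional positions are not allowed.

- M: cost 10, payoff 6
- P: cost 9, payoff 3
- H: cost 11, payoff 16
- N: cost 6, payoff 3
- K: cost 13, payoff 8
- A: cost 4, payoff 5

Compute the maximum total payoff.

24

This is an integer program with binary decision variables.
H + N + A: cost 11 + 6 + 4 = 21 ≤ 21, payoff 16 + 3 + 5 = 24.
H + A: cost 11 + 4 = 15 ≤ 21, payoff 16 + 5 = 21.
M + H: cost 10 + 11 = 21 ≤ 21, payoff 6 + 16 = 22.
Best is H, N, and A with total payoff 24.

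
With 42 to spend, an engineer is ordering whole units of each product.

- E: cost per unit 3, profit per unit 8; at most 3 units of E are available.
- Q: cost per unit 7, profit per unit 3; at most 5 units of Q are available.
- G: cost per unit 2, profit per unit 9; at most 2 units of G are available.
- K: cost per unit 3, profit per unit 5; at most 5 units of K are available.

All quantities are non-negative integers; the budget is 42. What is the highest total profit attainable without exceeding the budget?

This is a bounded integer knapsack.
G has the best ratio (9/2); taking only G gives at most 2×9 = 18 (stopped by the supply cap of 2).
Mixing does better — 3×E, 2×Q, 2×G, and 5×K: cost 42 ≤ 42, profit 3·8 + 2·3 + 2·9 + 5·5 = 73.

73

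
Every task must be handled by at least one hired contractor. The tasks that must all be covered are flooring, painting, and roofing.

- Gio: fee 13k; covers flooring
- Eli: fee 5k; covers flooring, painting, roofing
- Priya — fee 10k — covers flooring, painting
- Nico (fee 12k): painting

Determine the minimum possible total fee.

Eli alone covers flooring, painting, roofing — every task.
Total fee: 5.
No cover costs less than 5.

5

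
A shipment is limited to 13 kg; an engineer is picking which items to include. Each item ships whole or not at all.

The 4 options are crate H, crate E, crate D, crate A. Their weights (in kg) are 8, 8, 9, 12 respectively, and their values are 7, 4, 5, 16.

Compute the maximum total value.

16

Allowing fractional choices, the relaxed optimum would be about 16.9, but items are indivisible.
crate A: weight 12 ≤ 13, value 16.
crate D: weight 9 ≤ 13, value 5.
crate H: weight 8 ≤ 13, value 7.
Best is crate A with total value 16.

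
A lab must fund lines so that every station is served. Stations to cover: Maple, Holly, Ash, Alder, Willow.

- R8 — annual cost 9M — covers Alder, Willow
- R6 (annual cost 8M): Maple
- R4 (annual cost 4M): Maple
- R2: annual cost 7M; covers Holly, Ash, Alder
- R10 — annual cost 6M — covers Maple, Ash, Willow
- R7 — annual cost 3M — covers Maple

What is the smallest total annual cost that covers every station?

13

Choose R2 and R10: together they cover Maple, Holly, Ash, Alder, Willow — every station.
Total annual cost: 7 + 6 = 13.
No cover costs less than 13.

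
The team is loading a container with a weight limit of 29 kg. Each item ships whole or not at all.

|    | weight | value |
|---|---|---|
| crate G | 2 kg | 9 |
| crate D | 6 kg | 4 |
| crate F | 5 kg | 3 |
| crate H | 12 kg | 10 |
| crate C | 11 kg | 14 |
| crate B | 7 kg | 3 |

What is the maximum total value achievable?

33

This is an integer program with binary decision variables.
crate G + crate D + crate F + crate C: weight 2 + 6 + 5 + 11 = 24 ≤ 29, value 9 + 4 + 3 + 14 = 30.
crate G + crate H + crate C: weight 2 + 12 + 11 = 25 ≤ 29, value 9 + 10 + 14 = 33.
Best is crate G, crate H, and crate C with total value 33.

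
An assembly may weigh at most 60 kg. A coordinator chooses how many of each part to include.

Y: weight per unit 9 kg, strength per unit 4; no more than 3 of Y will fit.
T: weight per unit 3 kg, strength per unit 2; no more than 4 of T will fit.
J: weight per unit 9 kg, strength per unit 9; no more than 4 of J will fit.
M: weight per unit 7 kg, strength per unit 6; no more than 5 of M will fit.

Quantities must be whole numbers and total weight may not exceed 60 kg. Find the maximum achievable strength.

J has the best ratio (9/9); taking only J gives at most 4×9 = 36 (stopped by the supply cap of 4).
Mixing does better — 1×T, 4×J, and 3×M: weight 60 ≤ 60, strength 1·2 + 4·9 + 3·6 = 56.

56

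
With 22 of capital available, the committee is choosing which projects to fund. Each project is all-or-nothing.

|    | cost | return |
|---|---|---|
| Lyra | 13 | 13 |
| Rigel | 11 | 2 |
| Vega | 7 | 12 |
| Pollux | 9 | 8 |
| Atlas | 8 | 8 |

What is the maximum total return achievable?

This is a 0-1 knapsack instance.
Allowing fractional choices, the relaxed optimum would be about 27.0, but projects are indivisible.
Lyra + Atlas: cost 13 + 8 = 21 ≤ 22, return 13 + 8 = 21.
Lyra + Pollux: cost 13 + 9 = 22 ≤ 22, return 13 + 8 = 21.
Lyra + Vega: cost 13 + 7 = 20 ≤ 22, return 13 + 12 = 25.
Best is Lyra and Vega with total return 25.

25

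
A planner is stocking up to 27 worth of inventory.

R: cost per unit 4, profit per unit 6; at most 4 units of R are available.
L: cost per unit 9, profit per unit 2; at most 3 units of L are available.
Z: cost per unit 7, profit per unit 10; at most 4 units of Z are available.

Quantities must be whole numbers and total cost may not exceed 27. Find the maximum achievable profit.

38

This is a bounded integer knapsack.
3×R and 2×Z: cost 26 ≤ 27, profit 3·6 + 2·10 = 38.
1×R and 3×Z: cost 25 ≤ 27, profit 1·6 + 3·10 = 36.
Best is 38.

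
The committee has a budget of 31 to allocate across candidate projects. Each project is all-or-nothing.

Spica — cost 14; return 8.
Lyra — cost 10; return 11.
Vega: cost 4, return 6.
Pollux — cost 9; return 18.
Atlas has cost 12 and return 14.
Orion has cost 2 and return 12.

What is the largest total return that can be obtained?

This is a 0-1 knapsack instance.
Allowing fractional choices, the relaxed optimum would be about 54.4, but projects are indivisible.
Lyra + Vega + Pollux + Orion: cost 10 + 4 + 9 + 2 = 25 ≤ 31, return 11 + 6 + 18 + 12 = 47.
Vega + Pollux + Atlas + Orion: cost 4 + 9 + 12 + 2 = 27 ≤ 31, return 6 + 18 + 14 + 12 = 50.
Pollux + Atlas + Orion: cost 9 + 12 + 2 = 23 ≤ 31, return 18 + 14 + 12 = 44.
Best is Vega, Pollux, Atlas, and Orion with total return 50.

50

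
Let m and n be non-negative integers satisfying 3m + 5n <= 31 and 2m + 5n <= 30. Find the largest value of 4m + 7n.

(m,n)=(2,5): 3·2+5·5=31≤31, 2·2+5·5=29≤30, objective 43.
(m,n)=(0,6): 3·0+5·6=30≤31, 2·0+5·6=30≤30, objective 42.
(m,n)=(3,4): 3·3+5·4=29≤31, 2·3+5·4=26≤30, objective 40.
No feasible integer point exceeds 43.

43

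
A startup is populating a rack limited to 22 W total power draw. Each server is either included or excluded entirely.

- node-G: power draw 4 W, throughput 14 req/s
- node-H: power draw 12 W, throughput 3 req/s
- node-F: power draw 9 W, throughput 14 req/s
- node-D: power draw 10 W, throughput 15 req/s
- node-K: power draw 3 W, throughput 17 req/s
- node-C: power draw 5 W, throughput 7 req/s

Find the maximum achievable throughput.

53

This is a 0-1 knapsack instance.
node-G + node-F + node-K + node-C: power draw 4 + 9 + 3 + 5 = 21 ≤ 22, throughput 14 + 14 + 17 + 7 = 52.
node-G + node-D + node-K + node-C: power draw 4 + 10 + 3 + 5 = 22 ≤ 22, throughput 14 + 15 + 17 + 7 = 53.
Best is node-G, node-D, node-K, and node-C with total throughput 53.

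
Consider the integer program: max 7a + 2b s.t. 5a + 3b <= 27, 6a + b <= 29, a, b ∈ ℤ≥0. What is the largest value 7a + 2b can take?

The continuous relaxation peaks at (4.62, 1.31) with value 34.92; rounding to a feasible lattice point costs some objective.
(a,b)=(4,2): 5·4+3·2=26≤27, 6·4+1·2=26≤29, objective 32.
(a,b)=(4,1): 5·4+3·1=23≤27, 6·4+1·1=25≤29, objective 30.
The best lattice point is (4,2), giving 32.

32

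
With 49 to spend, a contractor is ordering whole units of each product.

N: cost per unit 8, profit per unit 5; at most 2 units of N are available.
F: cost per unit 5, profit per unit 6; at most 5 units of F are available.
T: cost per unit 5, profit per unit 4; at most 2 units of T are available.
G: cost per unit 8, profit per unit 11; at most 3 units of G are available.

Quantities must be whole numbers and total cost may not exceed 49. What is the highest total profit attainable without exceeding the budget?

G has the best ratio (11/8); taking only G gives at most 3×11 = 33 (stopped by the supply cap of 3).
Mixing does better — 5×F and 3×G: cost 49 ≤ 49, profit 5·6 + 3·11 = 63.

63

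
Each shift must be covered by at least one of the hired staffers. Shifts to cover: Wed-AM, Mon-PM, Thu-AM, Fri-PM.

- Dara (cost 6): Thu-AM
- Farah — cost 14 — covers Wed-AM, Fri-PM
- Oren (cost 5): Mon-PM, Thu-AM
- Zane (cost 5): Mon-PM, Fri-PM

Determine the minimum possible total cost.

19

This is an integer covering problem.
The greedy cost-per-new-shift heuristic would pick Oren, Zane, and Farah for 24, but a cheaper cover exists.
Choose Farah and Oren: together they cover Wed-AM, Mon-PM, Thu-AM, Fri-PM — every shift.
Total cost: 14 + 5 = 19.
No cover costs less than 19.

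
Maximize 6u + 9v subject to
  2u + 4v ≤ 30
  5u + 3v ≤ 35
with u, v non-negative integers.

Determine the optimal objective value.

The continuous relaxation peaks at (3.57, 5.71) with value 72.86; rounding to a feasible lattice point costs some objective.
(u,v)=(3,6): 2·3+4·6=30≤30, 5·3+3·6=33≤35, objective 72.
(u,v)=(4,5): 2·4+4·5=28≤30, 5·4+3·5=35≤35, objective 69.
(u,v)=(2,6): 2·2+4·6=28≤30, 5·2+3·6=28≤35, objective 66.
(u,v)=(3,5): 2·3+4·5=26≤30, 5·3+3·5=30≤35, objective 63.
The best lattice point is (3,6), giving 72.

72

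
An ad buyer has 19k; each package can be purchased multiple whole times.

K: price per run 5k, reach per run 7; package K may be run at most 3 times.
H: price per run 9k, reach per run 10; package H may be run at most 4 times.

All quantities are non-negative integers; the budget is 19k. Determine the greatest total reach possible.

K has the best ratio (7/5); taking only K gives at most 3×7 = 21 (stopped by the price limit).
Mixing does better — 2×K and 1×H: price 19 ≤ 19, reach 2·7 + 1·10 = 24.

24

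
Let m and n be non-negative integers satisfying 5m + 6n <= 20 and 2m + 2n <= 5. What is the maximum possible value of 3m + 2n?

(m,n)=(2,0): 5·2+6·0=10≤20, 2·2+2·0=4≤5, objective 6.
(m,n)=(1,1): 5·1+6·1=11≤20, 2·1+2·1=4≤5, objective 5.
(m,n)=(1,0): 5·1+6·0=5≤20, 2·1+2·0=2≤5, objective 3.
The best lattice point is (2,0), giving 6.

6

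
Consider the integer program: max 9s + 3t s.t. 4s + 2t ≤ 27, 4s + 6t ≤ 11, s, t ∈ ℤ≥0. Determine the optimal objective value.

The continuous relaxation peaks at (2.75, 0) with value 24.75; rounding to a feasible lattice point costs some objective.
(s,t)=(2,0): 4·2+2·0=8≤27, 4·2+6·0=8≤11, objective 18.
(s,t)=(1,1): 4·1+2·1=6≤27, 4·1+6·1=10≤11, objective 12.
(s,t)=(1,0): 4·1+2·0=4≤27, 4·1+6·0=4≤11, objective 9.
The best lattice point is (2,0), giving 18.

18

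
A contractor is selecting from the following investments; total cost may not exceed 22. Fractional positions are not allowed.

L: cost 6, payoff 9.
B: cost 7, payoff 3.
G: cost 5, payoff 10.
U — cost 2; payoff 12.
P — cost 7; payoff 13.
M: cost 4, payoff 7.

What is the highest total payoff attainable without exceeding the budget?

Allowing fractional choices, the relaxed optimum would be about 48.0, but investments are indivisible.
L + U + P + M: cost 6 + 2 + 7 + 4 = 19 ≤ 22, payoff 9 + 12 + 13 + 7 = 41.
G + U + P + M: cost 5 + 2 + 7 + 4 = 18 ≤ 22, payoff 10 + 12 + 13 + 7 = 42.
L + G + U + P: cost 6 + 5 + 2 + 7 = 20 ≤ 22, payoff 9 + 10 + 12 + 13 = 44.
Best is L, G, U, and P with total payoff 44.

44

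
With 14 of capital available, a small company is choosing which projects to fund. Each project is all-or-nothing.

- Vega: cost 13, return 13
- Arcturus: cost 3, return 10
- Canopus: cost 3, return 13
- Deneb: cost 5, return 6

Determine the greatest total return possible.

This is an integer program with binary decision variables.
Allowing fractional choices, the relaxed optimum would be about 32.0, but projects are indivisible.
Arcturus + Canopus + Deneb: cost 3 + 3 + 5 = 11 ≤ 14, return 10 + 13 + 6 = 29.
Arcturus + Canopus: cost 3 + 3 = 6 ≤ 14, return 10 + 13 = 23.
Best is Arcturus, Canopus, and Deneb with total return 29.

29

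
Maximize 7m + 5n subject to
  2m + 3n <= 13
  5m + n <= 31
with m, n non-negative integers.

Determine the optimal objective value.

The continuous relaxation peaks at (6.15, 0.231) with value 44.23; rounding to a feasible lattice point costs some objective.
(m,n)=(6,0): 2·6+3·0=12≤13, 5·6+1·0=30≤31, objective 42.
(m,n)=(5,1): 2·5+3·1=13≤13, 5·5+1·1=26≤31, objective 40.
(m,n)=(5,0): 2·5+3·0=10≤13, 5·5+1·0=25≤31, objective 35.
No feasible integer point exceeds 42.

42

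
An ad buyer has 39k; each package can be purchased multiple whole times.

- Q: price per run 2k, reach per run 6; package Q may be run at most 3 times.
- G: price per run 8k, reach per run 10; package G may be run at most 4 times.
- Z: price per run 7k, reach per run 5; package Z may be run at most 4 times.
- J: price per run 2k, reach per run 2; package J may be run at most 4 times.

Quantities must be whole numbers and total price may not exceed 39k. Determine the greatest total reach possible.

This is a bounded integer knapsack.
3×Q and 4×G: price 38 ≤ 39, reach 3·6 + 4·10 = 58.
3×Q, 3×G, and 4×J: price 38 ≤ 39, reach 3·6 + 3·10 + 4·2 = 56.
Best is 58.

58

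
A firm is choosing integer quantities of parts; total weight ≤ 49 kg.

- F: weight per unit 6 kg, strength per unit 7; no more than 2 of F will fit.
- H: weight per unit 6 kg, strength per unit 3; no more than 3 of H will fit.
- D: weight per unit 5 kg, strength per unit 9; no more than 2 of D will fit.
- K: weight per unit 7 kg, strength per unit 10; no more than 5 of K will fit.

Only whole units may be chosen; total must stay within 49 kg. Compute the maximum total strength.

68

Take 2×D and 5×K: weight 45 ≤ 49, strength 2·9 + 5·10 = 68.
D has the best ratio (9/5) and is taken to its limit of 2; remaining capacity is filled optimally with the others.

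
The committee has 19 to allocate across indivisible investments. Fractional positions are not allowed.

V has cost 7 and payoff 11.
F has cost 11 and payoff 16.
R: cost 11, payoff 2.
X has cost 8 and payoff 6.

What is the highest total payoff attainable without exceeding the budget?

27

Allowing fractional choices, the relaxed optimum would be about 27.8, but investments are indivisible.
V + F: cost 7 + 11 = 18 ≤ 19, payoff 11 + 16 = 27.
F + X: cost 11 + 8 = 19 ≤ 19, payoff 16 + 6 = 22.
Best is V and F with total payoff 27.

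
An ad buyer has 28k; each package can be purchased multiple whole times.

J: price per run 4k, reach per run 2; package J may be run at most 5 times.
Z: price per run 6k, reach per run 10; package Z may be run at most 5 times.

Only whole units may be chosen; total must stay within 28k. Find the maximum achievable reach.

42

Z has the best ratio (10/6); taking only Z gives at most 4×10 = 40 (stopped by the price limit).
Mixing does better — 1×J and 4×Z: price 28 ≤ 28, reach 1·2 + 4·10 = 42.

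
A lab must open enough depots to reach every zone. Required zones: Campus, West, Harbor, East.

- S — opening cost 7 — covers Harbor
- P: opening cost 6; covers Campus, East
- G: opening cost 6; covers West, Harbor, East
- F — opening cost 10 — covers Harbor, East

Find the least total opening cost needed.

12

Choose P and G: together they cover Campus, West, Harbor, East — every zone.
Total opening cost: 6 + 6 = 12.
No cover costs less than 12.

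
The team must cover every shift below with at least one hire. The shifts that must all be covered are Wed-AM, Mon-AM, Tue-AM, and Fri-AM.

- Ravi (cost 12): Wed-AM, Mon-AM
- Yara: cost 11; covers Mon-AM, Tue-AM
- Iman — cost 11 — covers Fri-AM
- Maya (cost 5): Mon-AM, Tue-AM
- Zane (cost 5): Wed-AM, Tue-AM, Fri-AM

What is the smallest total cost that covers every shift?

This is an integer covering problem.
Choose Maya and Zane: together they cover Wed-AM, Mon-AM, Tue-AM, Fri-AM — every shift.
Total cost: 5 + 5 = 10.

10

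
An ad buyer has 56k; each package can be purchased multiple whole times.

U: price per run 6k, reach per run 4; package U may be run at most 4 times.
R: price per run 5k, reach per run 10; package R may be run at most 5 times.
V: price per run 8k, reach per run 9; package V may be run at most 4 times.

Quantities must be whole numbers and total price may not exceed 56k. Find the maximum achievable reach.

5×R and 3×V: price 49 ≤ 56, reach 5·10 + 3·9 = 77.
1×U, 5×R, and 3×V: price 55 ≤ 56, reach 1·4 + 5·10 + 3·9 = 81.
Best is 81.

81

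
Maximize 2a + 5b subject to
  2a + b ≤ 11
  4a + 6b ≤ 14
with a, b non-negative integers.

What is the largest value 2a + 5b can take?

The continuous relaxation peaks at (0, 2.33) with value 11.67; rounding to a feasible lattice point costs some objective.
(a,b)=(0,2): 2·0+1·2=2≤11, 4·0+6·2=12≤14, objective 10.
(a,b)=(1,1): 2·1+1·1=3≤11, 4·1+6·1=10≤14, objective 7.
(a,b)=(0,1): 2·0+1·1=1≤11, 4·0+6·1=6≤14, objective 5.
No feasible integer point exceeds 10.

10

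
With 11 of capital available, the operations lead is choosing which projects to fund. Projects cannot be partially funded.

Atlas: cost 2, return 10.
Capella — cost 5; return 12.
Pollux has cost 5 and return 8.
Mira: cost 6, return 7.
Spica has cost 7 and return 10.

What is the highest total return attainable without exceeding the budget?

22

Take Atlas and Capella: cost 2 + 5 = 7 ≤ 11, return 10 + 12 = 22.
No other feasible combination does better.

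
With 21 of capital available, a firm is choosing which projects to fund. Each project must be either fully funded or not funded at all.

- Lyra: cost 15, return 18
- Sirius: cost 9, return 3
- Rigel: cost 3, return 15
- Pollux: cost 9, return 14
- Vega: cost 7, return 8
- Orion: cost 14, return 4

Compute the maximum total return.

37

Rigel + Pollux + Vega: cost 3 + 9 + 7 = 19 ≤ 21, return 15 + 14 + 8 = 37.
Lyra + Rigel: cost 15 + 3 = 18 ≤ 21, return 18 + 15 = 33.
Best is Rigel, Pollux, and Vega with total return 37.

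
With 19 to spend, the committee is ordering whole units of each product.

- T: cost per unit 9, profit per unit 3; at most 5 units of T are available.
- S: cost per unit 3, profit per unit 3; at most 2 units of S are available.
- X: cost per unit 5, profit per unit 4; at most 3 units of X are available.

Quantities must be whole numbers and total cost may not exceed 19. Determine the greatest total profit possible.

Take 1×S and 3×X: cost 18 ≤ 19, profit 1·3 + 3·4 = 15.
No other integer combination yields more.

15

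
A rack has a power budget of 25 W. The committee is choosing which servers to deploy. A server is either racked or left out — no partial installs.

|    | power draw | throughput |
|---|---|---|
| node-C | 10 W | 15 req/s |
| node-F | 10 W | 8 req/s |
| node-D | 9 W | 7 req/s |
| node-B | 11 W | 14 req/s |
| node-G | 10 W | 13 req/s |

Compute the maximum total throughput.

29

Take node-C and node-B: power draw 10 + 11 = 21 ≤ 25, throughput 15 + 14 = 29.
No other feasible combination does better.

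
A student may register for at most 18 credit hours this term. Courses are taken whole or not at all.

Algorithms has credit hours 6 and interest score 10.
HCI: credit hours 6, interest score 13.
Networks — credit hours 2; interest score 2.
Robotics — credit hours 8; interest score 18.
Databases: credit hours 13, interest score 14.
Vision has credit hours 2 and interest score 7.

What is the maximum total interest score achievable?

40

This is an integer program with binary decision variables.
Allowing fractional choices, the relaxed optimum would be about 41.3, but courses are indivisible.
Algorithms + Networks + Robotics + Vision: credit hours 6 + 2 + 8 + 2 = 18 ≤ 18, interest score 10 + 2 + 18 + 7 = 37.
HCI + Robotics + Vision: credit hours 6 + 8 + 2 = 16 ≤ 18, interest score 13 + 18 + 7 = 38.
HCI + Networks + Robotics + Vision: credit hours 6 + 2 + 8 + 2 = 18 ≤ 18, interest score 13 + 2 + 18 + 7 = 40.
Best is HCI, Networks, Robotics, and Vision with total interest score 40.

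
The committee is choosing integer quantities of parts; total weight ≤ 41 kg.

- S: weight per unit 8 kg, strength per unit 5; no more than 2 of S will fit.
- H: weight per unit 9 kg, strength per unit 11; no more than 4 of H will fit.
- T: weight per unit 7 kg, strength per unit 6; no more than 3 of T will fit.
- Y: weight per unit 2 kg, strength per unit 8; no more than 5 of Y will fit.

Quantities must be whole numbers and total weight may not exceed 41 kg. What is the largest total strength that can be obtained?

73

3×H and 5×Y: weight 37 ≤ 41, strength 3·11 + 5·8 = 73.
1×H, 3×T, and 5×Y: weight 40 ≤ 41, strength 1·11 + 3·6 + 5·8 = 69.
Best is 73.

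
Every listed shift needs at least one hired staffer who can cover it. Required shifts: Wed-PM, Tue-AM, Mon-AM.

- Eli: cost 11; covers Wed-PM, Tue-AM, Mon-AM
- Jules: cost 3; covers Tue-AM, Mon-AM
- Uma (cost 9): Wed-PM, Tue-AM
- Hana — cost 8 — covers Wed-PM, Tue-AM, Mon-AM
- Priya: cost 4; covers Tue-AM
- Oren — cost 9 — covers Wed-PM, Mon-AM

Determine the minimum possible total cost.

This is a weighted set-cover instance.
The greedy cost-per-new-shift heuristic would pick Jules and Hana for 11, but a cheaper cover exists.
Hana alone covers Wed-PM, Tue-AM, Mon-AM — every shift.
Total cost: 8.
No cover costs less than 8.

8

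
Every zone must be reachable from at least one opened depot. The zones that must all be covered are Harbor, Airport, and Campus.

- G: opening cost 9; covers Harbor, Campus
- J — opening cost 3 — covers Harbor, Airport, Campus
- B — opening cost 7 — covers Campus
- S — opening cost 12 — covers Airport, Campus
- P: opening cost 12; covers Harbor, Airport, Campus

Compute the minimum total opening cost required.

J alone covers Harbor, Airport, Campus — every zone.
Total opening cost: 3.

3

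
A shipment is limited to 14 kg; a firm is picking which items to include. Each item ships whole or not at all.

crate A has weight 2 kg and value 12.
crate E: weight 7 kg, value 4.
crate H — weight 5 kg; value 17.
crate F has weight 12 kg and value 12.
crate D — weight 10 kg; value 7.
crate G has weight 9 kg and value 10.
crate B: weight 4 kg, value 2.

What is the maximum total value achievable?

This is a 0-1 knapsack instance.
Take crate A, crate E, and crate H: weight 2 + 7 + 5 = 14 ≤ 14, value 12 + 4 + 17 = 33.
No other feasible combination does better.

33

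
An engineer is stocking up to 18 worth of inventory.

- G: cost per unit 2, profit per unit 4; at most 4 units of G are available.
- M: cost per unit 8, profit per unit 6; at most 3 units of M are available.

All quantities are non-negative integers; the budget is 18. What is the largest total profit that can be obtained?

This is a bounded integer knapsack.
G has the best ratio (4/2); taking only G gives at most 4×4 = 16 (stopped by the supply cap of 4).
Mixing does better — 4×G and 1×M: cost 16 ≤ 18, profit 4·4 + 1·6 = 22.

22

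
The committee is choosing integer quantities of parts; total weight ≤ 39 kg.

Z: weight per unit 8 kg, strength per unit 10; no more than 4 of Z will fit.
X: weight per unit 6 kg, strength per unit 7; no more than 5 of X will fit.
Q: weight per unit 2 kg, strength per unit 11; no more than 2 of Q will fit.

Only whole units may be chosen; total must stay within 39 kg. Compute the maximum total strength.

2×Z, 3×X, and 2×Q: weight 38 ≤ 39, strength 2·10 + 3·7 + 2·11 = 63.
4×Z and 2×Q: weight 36 ≤ 39, strength 4·10 + 2·11 = 62.
Best is 63.

63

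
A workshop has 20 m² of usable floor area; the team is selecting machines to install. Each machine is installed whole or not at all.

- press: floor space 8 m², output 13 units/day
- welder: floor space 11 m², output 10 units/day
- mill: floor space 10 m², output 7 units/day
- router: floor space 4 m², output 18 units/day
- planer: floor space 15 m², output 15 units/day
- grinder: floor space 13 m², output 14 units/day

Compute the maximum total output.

Take router and planer: floor space 4 + 15 = 19 ≤ 20, output 18 + 15 = 33.
No other feasible combination does better.

33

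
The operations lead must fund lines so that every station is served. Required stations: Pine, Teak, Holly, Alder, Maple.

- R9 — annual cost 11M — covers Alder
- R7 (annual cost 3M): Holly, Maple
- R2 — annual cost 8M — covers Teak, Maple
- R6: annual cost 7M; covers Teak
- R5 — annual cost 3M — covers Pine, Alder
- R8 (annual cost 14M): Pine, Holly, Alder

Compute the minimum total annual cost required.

13

This is an integer covering problem.
Choose R7, R6, and R5: together they cover Pine, Teak, Holly, Alder, Maple — every station.
Total annual cost: 3 + 7 + 3 = 13.
No cover costs less than 13.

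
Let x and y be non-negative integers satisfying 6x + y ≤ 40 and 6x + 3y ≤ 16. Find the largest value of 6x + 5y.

25

(x,y)=(0,5) is feasible, giving 25.
(x,y)=(0,4) is feasible, giving 20.
Maximum is 25 at (x,y)=(0,5).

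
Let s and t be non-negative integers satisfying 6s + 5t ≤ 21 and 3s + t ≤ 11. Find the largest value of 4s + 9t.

36

The continuous relaxation peaks at (0, 4.2) with value 37.80; rounding to a feasible lattice point costs some objective.
(s,t)=(0,4): 6·0+5·4=20≤21, 3·0+1·4=4≤11, objective 36.
(s,t)=(1,3): 6·1+5·3=21≤21, 3·1+1·3=6≤11, objective 31.
(s,t)=(0,3): 6·0+5·3=15≤21, 3·0+1·3=3≤11, objective 27.
Maximum is 36 at (s,t)=(0,4).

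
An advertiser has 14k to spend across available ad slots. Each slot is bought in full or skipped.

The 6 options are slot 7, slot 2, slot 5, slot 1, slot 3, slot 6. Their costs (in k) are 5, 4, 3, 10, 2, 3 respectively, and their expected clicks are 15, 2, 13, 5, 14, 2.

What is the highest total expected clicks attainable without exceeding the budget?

Treat it as a binary knapsack problem.
Allowing fractional choices, the relaxed optimum would be about 44.5, but ad slots are indivisible.
slot 7 + slot 5 + slot 3 + slot 6: cost 5 + 3 + 2 + 3 = 13 ≤ 14, expected clicks 15 + 13 + 14 + 2 = 44.
slot 7 + slot 2 + slot 5 + slot 3: cost 5 + 4 + 3 + 2 = 14 ≤ 14, expected clicks 15 + 2 + 13 + 14 = 44.
slot 7 + slot 5 + slot 3: cost 5 + 3 + 2 = 10 ≤ 14, expected clicks 15 + 13 + 14 = 42.
The maximum expected clicks is 44; one optimal choice is slot 7, slot 5, slot 3, and slot 6.

44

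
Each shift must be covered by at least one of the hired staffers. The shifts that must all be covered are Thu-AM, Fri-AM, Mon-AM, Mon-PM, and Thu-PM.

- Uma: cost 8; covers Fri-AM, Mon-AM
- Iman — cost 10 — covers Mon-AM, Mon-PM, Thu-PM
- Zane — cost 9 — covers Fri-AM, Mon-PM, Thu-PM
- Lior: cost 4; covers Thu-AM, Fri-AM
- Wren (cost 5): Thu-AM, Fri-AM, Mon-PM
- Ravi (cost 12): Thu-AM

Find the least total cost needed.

Choose Iman and Lior: together they cover Thu-AM, Fri-AM, Mon-AM, Mon-PM, Thu-PM — every shift.
Total cost: 10 + 4 = 14.

14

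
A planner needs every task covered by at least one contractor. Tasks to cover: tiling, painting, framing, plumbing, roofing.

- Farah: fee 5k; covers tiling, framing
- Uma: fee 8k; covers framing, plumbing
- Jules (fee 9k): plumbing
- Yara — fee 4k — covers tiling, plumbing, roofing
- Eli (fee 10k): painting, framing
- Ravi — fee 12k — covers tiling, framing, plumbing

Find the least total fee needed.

The greedy cost-per-new-task heuristic would pick Yara, Farah, and Eli for 19, but a cheaper cover exists.
Choose Yara and Eli: together they cover tiling, painting, framing, plumbing, roofing — every task.
Total fee: 4 + 10 = 14.
No cover costs less than 14.

14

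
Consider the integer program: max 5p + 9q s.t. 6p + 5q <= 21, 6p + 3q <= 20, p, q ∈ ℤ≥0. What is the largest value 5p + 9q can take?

The continuous relaxation peaks at (0, 4.2) with value 37.80; rounding to a feasible lattice point costs some objective.
(p,q)=(0,4): 6·0+5·4=20≤21, 6·0+3·4=12≤20, objective 36.
(p,q)=(1,3): 6·1+5·3=21≤21, 6·1+3·3=15≤20, objective 32.
(p,q)=(0,3): 6·0+5·3=15≤21, 6·0+3·3=9≤20, objective 27.
The best lattice point is (0,4), giving 36.

36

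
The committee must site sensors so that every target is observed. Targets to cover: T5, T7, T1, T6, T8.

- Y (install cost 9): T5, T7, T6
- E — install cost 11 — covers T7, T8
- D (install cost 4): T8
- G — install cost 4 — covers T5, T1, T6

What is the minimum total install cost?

The greedy cost-per-new-target heuristic would pick G, D, and Y for 17, but a cheaper cover exists.
Choose E and G: together they cover T5, T7, T1, T6, T8 — every target.
Total install cost: 11 + 4 = 15.
No cover costs less than 15.

15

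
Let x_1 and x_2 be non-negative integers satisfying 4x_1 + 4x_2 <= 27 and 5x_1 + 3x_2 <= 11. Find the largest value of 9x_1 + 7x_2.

23

Relaxing integrality, the LP optimum is 25.67 at (x_1,x_2) = (0, 3.67), which is not an integer point.
(x_1,x_2)=(1,2): 4·1+4·2=12≤27, 5·1+3·2=11≤11, objective 23.
(x_1,x_2)=(0,3): 4·0+4·3=12≤27, 5·0+3·3=9≤11, objective 21.
Maximum is 23 at (x_1,x_2)=(1,2).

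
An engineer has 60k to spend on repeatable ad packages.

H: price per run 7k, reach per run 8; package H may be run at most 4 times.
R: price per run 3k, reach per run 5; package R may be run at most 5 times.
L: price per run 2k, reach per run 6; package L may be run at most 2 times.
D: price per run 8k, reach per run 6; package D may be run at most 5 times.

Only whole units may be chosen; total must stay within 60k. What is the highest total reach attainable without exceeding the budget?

This is a bounded integer knapsack.
L has the best ratio (6/2); taking only L gives at most 2×6 = 12 (stopped by the supply cap of 2).
Mixing does better — 4×H, 4×R, 2×L, and 2×D: price 60 ≤ 60, reach 4·8 + 4·5 + 2·6 + 2·6 = 76.

76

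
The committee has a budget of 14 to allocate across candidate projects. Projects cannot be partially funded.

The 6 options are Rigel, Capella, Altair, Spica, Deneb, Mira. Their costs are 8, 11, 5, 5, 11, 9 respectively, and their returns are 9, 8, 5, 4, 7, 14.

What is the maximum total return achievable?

Mira: cost 9 ≤ 14, return 14.
Altair + Mira: cost 5 + 9 = 14 ≤ 14, return 5 + 14 = 19.
Spica + Mira: cost 5 + 9 = 14 ≤ 14, return 4 + 14 = 18.
Best is Altair and Mira with total return 19.

19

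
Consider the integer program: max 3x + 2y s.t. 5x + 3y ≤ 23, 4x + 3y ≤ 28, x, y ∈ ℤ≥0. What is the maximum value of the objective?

15

The continuous relaxation peaks at (0, 7.67) with value 15.33; rounding to a feasible lattice point costs some objective.
(x,y)=(1,6) is feasible, giving 15.
(x,y)=(0,7) is feasible, giving 14.
(x,y)=(1,5) is feasible, giving 13.
(x,y)=(0,6) is feasible, giving 12.
The best lattice point is (1,6), giving 15.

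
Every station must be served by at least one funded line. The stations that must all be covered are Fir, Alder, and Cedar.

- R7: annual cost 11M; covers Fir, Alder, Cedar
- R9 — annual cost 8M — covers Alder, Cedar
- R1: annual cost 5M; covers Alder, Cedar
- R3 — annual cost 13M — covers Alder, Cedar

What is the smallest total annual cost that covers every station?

11

R7 alone covers Fir, Alder, Cedar — every station.
Total annual cost: 11.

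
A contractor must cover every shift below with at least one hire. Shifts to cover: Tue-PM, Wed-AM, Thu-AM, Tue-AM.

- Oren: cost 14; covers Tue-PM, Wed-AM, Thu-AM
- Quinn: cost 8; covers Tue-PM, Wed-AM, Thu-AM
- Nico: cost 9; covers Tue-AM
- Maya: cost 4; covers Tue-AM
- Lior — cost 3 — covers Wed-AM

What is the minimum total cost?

12

This is a weighted set-cover instance.
Choose Quinn and Maya: together they cover Tue-PM, Wed-AM, Thu-AM, Tue-AM — every shift.
Total cost: 8 + 4 = 12.
No cover costs less than 12.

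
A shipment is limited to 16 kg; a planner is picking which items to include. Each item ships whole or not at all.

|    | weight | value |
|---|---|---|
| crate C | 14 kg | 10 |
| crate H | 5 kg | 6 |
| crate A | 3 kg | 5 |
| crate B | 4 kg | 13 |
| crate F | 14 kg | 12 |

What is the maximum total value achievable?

24

Allowing fractional choices, the relaxed optimum would be about 27.4, but items are indivisible.
crate H + crate A + crate B: weight 5 + 3 + 4 = 12 ≤ 16, value 6 + 5 + 13 = 24.
crate A + crate B: weight 3 + 4 = 7 ≤ 16, value 5 + 13 = 18.
crate H + crate B: weight 5 + 4 = 9 ≤ 16, value 6 + 13 = 19.
Best is crate H, crate A, and crate B with total value 24.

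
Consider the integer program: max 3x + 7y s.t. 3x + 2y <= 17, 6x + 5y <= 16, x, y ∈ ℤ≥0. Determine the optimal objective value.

21

(x,y)=(0,3) is feasible, giving 21.
(x,y)=(1,2) is feasible, giving 17.
(x,y)=(0,2) is feasible, giving 14.
The best lattice point is (0,3), giving 21.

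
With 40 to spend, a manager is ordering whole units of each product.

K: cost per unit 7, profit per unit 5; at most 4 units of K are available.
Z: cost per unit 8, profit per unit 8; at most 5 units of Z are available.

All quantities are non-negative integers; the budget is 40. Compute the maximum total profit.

40

Z has the best ratio (8/8); taking only Z gives at most 5×8 = 40 (stopped by the cost limit).
Optimal: 5×Z: cost 40 ≤ 40, profit 5·8 = 40.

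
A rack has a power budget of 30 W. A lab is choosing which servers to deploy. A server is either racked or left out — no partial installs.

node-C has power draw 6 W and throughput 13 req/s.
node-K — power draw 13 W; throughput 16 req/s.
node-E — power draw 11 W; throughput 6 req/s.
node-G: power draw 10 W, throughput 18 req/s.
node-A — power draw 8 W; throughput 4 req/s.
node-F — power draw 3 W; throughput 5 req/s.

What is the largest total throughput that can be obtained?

Allowing fractional choices, the relaxed optimum would be about 49.5, but servers are indivisible.
node-C + node-K + node-G: power draw 6 + 13 + 10 = 29 ≤ 30, throughput 13 + 16 + 18 = 47.
node-C + node-E + node-G + node-F: power draw 6 + 11 + 10 + 3 = 30 ≤ 30, throughput 13 + 6 + 18 + 5 = 42.
Best is node-C, node-K, and node-G with total throughput 47.

47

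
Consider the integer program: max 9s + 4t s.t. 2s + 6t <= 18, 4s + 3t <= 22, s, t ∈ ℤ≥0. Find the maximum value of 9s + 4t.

45

(s,t)=(5,0): 2·5+6·0=10≤18, 4·5+3·0=20≤22, objective 45.
(s,t)=(4,1): 2·4+6·1=14≤18, 4·4+3·1=19≤22, objective 40.
(s,t)=(4,0): 2·4+6·0=8≤18, 4·4+3·0=16≤22, objective 36.
Maximum is 45 at (s,t)=(5,0).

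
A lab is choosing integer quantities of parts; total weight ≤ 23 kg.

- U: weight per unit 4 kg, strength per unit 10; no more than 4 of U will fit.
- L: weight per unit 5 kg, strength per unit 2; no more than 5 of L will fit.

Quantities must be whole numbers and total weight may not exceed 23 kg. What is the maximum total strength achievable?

U has the best ratio (10/4); taking only U gives at most 4×10 = 40 (stopped by the supply cap of 4).
Mixing does better — 4×U and 1×L: weight 21 ≤ 23, strength 4·10 + 1·2 = 42.

42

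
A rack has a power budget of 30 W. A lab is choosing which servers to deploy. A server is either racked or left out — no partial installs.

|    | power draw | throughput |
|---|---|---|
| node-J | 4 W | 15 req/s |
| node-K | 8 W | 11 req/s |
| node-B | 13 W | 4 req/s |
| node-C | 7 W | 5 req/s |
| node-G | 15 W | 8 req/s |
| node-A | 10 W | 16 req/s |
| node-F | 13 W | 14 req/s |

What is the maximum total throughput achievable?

47

This is an integer program with binary decision variables.
Allowing fractional choices, the relaxed optimum would be about 50.6, but servers are indivisible.
node-J + node-A + node-F: power draw 4 + 10 + 13 = 27 ≤ 30, throughput 15 + 16 + 14 = 45.
node-J + node-K + node-C + node-A: power draw 4 + 8 + 7 + 10 = 29 ≤ 30, throughput 15 + 11 + 5 + 16 = 47.
Best is node-J, node-K, node-C, and node-A with total throughput 47.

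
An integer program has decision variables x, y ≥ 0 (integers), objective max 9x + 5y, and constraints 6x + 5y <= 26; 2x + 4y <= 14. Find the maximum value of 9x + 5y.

(x,y)=(4,0): 6·4+5·0=24≤26, 2·4+4·0=8≤14, objective 36.
(x,y)=(3,1): 6·3+5·1=23≤26, 2·3+4·1=10≤14, objective 32.
(x,y)=(3,0): 6·3+5·0=18≤26, 2·3+4·0=6≤14, objective 27.
Maximum is 36 at (x,y)=(4,0).

36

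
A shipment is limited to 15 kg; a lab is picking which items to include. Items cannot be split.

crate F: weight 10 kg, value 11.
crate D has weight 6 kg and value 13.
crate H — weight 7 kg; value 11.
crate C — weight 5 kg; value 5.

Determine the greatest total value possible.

This is a 0-1 knapsack instance.
Allowing fractional choices, the relaxed optimum would be about 26.2, but items are indivisible.
crate H + crate C: weight 7 + 5 = 12 ≤ 15, value 11 + 5 = 16.
crate D + crate C: weight 6 + 5 = 11 ≤ 15, value 13 + 5 = 18.
crate D + crate H: weight 6 + 7 = 13 ≤ 15, value 13 + 11 = 24.
Best is crate D and crate H with total value 24.

24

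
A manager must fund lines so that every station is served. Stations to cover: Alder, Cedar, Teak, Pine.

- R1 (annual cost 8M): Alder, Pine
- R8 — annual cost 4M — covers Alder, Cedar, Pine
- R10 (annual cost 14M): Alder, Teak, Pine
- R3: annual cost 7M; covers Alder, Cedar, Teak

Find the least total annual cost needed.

11

Choose R8 and R3: together they cover Alder, Cedar, Teak, Pine — every station.
Total annual cost: 4 + 7 = 11.
No cover costs less than 11.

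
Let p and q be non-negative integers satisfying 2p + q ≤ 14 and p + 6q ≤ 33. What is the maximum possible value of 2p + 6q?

36

The continuous relaxation peaks at (4.64, 4.73) with value 37.64; rounding to a feasible lattice point costs some objective.
(p,q)=(3,5): 2·3+1·5=11≤14, 1·3+6·5=33≤33, objective 36.
(p,q)=(5,4): 2·5+1·4=14≤14, 1·5+6·4=29≤33, objective 34.
Maximum is 36 at (p,q)=(3,5).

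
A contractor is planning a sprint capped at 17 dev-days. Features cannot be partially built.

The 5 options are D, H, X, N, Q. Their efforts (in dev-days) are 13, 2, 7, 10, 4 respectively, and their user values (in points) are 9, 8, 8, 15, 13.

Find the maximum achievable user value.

Allowing fractional choices, the relaxed optimum would be about 37.1, but features are indivisible.
H + N + Q: effort 2 + 10 + 4 = 16 ≤ 17, user value 8 + 15 + 13 = 36.
H + X + Q: effort 2 + 7 + 4 = 13 ≤ 17, user value 8 + 8 + 13 = 29.
Best is H, N, and Q with total user value 36.

36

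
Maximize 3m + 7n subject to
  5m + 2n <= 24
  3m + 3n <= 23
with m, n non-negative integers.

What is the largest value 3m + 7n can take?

The continuous relaxation peaks at (0, 7.67) with value 53.67; rounding to a feasible lattice point costs some objective.
(m,n)=(0,7): 5·0+2·7=14≤24, 3·0+3·7=21≤23, objective 49.
(m,n)=(1,6): 5·1+2·6=17≤24, 3·1+3·6=21≤23, objective 45.
(m,n)=(0,6): 5·0+2·6=12≤24, 3·0+3·6=18≤23, objective 42.
Maximum is 49 at (m,n)=(0,7).

49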